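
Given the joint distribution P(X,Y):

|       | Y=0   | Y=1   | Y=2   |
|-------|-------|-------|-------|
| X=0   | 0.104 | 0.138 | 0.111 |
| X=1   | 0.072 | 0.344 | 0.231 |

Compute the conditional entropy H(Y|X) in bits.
1.4404 bits

H(Y|X) = H(X,Y) - H(X)

H(X,Y) = -Σ_{x,y} P(x,y) log₂ P(x,y). Per-cell terms -P(x,y)·log₂P(x,y):
  X=0: 0.339596, 0.394302, 0.352022
  X=1: 0.273302, 0.529595, 0.488342
Sum of the 6 terms: H(X,Y) = 2.37716 bits

Marginal of X (row sums):
  P(X=0) = 0.104 + 0.138 + 0.111 = 0.353
  P(X=1) = 0.072 + 0.344 + 0.231 = 0.647
H(X) = -[0.353·log₂(0.353) + 0.647·log₂(0.647)]
  = 0.530298 + 0.406421 = 0.93672 bits

H(Y|X) = H(X,Y) - H(X) = 2.37716 - 0.93672 = 1.4404 bits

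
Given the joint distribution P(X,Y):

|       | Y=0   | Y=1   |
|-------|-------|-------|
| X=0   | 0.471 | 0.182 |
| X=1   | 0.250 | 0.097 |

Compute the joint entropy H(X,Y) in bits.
1.7854 bits

H(X,Y) = -Σ_{x,y} P(x,y) log₂ P(x,y). Per-cell terms -P(x,y)·log₂P(x,y):
  X=0: 0.51160, 0.44735
  X=1: 0.50000, 0.32649
Sum of the 4 terms: H(X,Y) = 1.7854 bits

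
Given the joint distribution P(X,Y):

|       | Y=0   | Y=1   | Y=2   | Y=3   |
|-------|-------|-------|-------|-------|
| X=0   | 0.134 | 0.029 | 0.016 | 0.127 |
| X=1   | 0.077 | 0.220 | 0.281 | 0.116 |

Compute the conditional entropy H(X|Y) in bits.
0.6615 bits

H(X|Y) = H(X,Y) - H(Y)

H(X,Y) = -Σ_{x,y} P(x,y) log₂ P(x,y). Per-cell terms -P(x,y)·log₂P(x,y):
  X=0: 0.38856, 0.14813, 0.09545, 0.37809
  X=1: 0.28482, 0.48057, 0.51461, 0.36051
Sum of the 8 terms: H(X,Y) = 2.6507 bits

Marginal of Y (column sums):
  P(Y=0) = 0.134 + 0.077 = 0.211
  P(Y=1) = 0.029 + 0.220 = 0.249
  P(Y=2) = 0.016 + 0.281 = 0.297
  P(Y=3) = 0.127 + 0.116 = 0.243
H(Y) = -[0.211·log₂(0.211) + 0.249·log₂(0.249) + 0.297·log₂(0.297) + 0.243·log₂(0.243)]
  = 0.47363 + 0.49944 + 0.52019 + 0.49596 = 1.9892 bits

H(X|Y) = H(X,Y) - H(Y) = 2.6507 - 1.9892 = 0.6615 bits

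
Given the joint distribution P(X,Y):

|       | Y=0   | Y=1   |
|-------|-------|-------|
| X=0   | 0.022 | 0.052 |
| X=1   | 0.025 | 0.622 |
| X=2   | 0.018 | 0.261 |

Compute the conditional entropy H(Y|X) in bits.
0.3140 bits

H(Y|X) = H(X,Y) - H(X)

H(X,Y) = -Σ_{x,y} P(x,y) log₂ P(x,y). Per-cell terms -P(x,y)·log₂P(x,y):
  X=0: 0.12114, 0.22180
  X=1: 0.13305, 0.42608
  X=2: 0.10433, 0.50579
Sum of the 6 terms: H(X,Y) = 1.5122 bits

Marginal of X (row sums):
  P(X=0) = 0.022 + 0.052 = 0.074
  P(X=1) = 0.025 + 0.622 = 0.647
  P(X=2) = 0.018 + 0.261 = 0.279
H(X) = -[0.074·log₂(0.074) + 0.647·log₂(0.647) + 0.279·log₂(0.279)]
  = 0.27797 + 0.40642 + 0.51382 = 1.1982 bits

H(Y|X) = H(X,Y) - H(X) = 1.5122 - 1.1982 = 0.3140 bits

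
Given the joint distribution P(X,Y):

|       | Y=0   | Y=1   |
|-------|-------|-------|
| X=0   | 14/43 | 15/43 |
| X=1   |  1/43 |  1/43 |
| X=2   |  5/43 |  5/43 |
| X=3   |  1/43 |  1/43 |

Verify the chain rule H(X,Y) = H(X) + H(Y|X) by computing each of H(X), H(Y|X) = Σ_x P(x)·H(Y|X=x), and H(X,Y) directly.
H(X) = 1.2844 bits, H(Y|X) = 0.9994 bits, H(X,Y) = 2.2838 bits

Marginal of X (row sums):
  P(X=0) = 14/43 + 15/43 = 29/43
  P(X=1) = 1/43 + 1/43 = 2/43
  P(X=2) = 5/43 + 5/43 = 10/43
  P(X=3) = 1/43 + 1/43 = 2/43
H(X) = -[(29/43)·log₂(29/43) + (2/43)·log₂(2/43) + (10/43)·log₂(10/43) + (2/43)·log₂(2/43)]
  = 0.38326 + 0.20587 + 0.48938 + 0.20587 = 1.2844 bits

H(Y|X) = Σ_x P(x)·H(Y|X=x):
  X=0: P(X=0) = 29/43, P(Y|X=0) = (14/29, 15/29) → H(Y|X=0) = 0.99914
  X=1: P(X=1) = 2/43, P(Y|X=1) = (1/2, 1/2) → H(Y|X=1) = 1.00000
  X=2: P(X=2) = 10/43, P(Y|X=2) = (1/2, 1/2) → H(Y|X=2) = 1.00000
  X=3: P(X=3) = 2/43, P(Y|X=3) = (1/2, 1/2) → H(Y|X=3) = 1.00000
H(Y|X) = (29/43)·0.99914 + (2/43)·1.00000 + (10/43)·1.00000 + (2/43)·1.00000 = 0.9994 bits

H(X,Y) = -Σ_{x,y} P(x,y) log₂ P(x,y). Per-cell terms -P(x,y)·log₂P(x,y):
  X=0: 0.52709, 0.53001
  X=1: 0.12619, 0.12619
  X=2: 0.36097, 0.36097
  X=3: 0.12619, 0.12619
Sum of the 8 terms: H(X,Y) = 2.2838 bits

Chain rule check:
  H(X) + H(Y|X) = 1.2844 + 0.9994 = 2.2838 bits
  H(X,Y) = 2.2838 bits
✓ Chain rule verified.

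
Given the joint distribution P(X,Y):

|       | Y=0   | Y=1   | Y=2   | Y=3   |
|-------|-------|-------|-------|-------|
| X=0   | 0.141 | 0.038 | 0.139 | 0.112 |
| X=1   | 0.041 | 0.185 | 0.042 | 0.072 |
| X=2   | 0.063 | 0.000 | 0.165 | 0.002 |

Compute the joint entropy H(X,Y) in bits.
3.1300 bits

H(X,Y) = -Σ_{x,y} P(x,y) log₂ P(x,y). Per-cell terms -P(x,y)·log₂P(x,y):
  X=0: 0.3985, 0.1793, 0.3957, 0.3537
  X=1: 0.1889, 0.4504, 0.1921, 0.2733
  X=2: 0.2513, 0.0000, 0.4289, 0.0179
  (cells with P = 0 contribute 0)
Sum of the 12 terms: H(X,Y) = 3.1300 bits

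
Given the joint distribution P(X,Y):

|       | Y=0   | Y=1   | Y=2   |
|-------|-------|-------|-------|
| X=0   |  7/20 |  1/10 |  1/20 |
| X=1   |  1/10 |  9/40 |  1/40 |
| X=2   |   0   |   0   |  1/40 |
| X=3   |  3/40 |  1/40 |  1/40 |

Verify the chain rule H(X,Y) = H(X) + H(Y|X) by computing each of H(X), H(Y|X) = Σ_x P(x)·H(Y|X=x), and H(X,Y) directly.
H(X) = 1.5381 bits, H(Y|X) = 1.1691 bits, H(X,Y) = 2.7072 bits

Marginal of X (row sums):
  P(X=0) = 7/20 + 1/10 + 1/20 = 1/2
  P(X=1) = 1/10 + 9/40 + 1/40 = 7/20
  P(X=2) = 0 + 0 + 1/40 = 1/40
  P(X=3) = 3/40 + 1/40 + 1/40 = 1/8
H(X) = -[(1/2)·log₂(1/2) + (7/20)·log₂(7/20) + (1/40)·log₂(1/40) + (1/8)·log₂(1/8)]
  = 0.500000 + 0.530101 + 0.133048 + 0.375000 = 1.5381 bits

H(Y|X) = Σ_x P(x)·H(Y|X=x):
  X=0: P(X=0) = 1/2, P(Y|X=0) = (7/10, 1/5, 1/10) → H(Y|X=0) = 1.156780
  X=1: P(X=1) = 7/20, P(Y|X=1) = (2/7, 9/14, 1/14) → H(Y|X=1) = 1.198117
  X=2: P(X=2) = 1/40, P(Y|X=2) = (0, 0, 1) → H(Y|X=2) = 0.000000
  X=3: P(X=3) = 1/8, P(Y|X=3) = (3/5, 1/5, 1/5) → H(Y|X=3) = 1.370951
H(Y|X) = (1/2)·1.156780 + (7/20)·1.198117 + (1/40)·0.000000 + (1/8)·1.370951 = 1.1691 bits

H(X,Y) = -Σ_{x,y} P(x,y) log₂ P(x,y). Per-cell terms -P(x,y)·log₂P(x,y):
  X=0: 0.530101, 0.332193, 0.216096
  X=1: 0.332193, 0.484201, 0.133048
  X=2: 0.000000, 0.000000, 0.133048
  X=3: 0.280272, 0.133048, 0.133048
  (cells with P = 0 contribute 0)
Sum of the 12 terms: H(X,Y) = 2.7072 bits

Chain rule check:
  H(X) + H(Y|X) = 1.5381 + 1.1691 = 2.7072 bits
  H(X,Y) = 2.7072 bits
✓ Chain rule verified.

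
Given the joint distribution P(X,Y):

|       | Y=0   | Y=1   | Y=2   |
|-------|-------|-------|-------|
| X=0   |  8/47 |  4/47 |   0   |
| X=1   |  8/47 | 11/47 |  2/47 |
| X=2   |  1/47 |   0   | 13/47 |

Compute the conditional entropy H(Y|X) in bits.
0.9447 bits

H(Y|X) = H(X,Y) - H(X)

H(X,Y) = -Σ_{x,y} P(x,y) log₂ P(x,y). Per-cell terms -P(x,y)·log₂P(x,y):
  X=0: 0.434824, 0.302518, 0.000000
  X=1: 0.434824, 0.490356, 0.193812
  X=2: 0.118183, 0.000000, 0.512850
  (cells with P = 0 contribute 0)
Sum of the 9 terms: H(X,Y) = 2.48737 bits

Marginal of X (row sums):
  P(X=0) = 8/47 + 4/47 + 0 = 12/47
  P(X=1) = 8/47 + 11/47 + 2/47 = 21/47
  P(X=2) = 1/47 + 0 + 13/47 = 14/47
H(X) = -[(12/47)·log₂(12/47) + (21/47)·log₂(21/47) + (14/47)·log₂(14/47)]
  = 0.502883 + 0.519313 + 0.520453 = 1.54265 bits

H(Y|X) = H(X,Y) - H(X) = 2.48737 - 1.54265 = 0.9447 bits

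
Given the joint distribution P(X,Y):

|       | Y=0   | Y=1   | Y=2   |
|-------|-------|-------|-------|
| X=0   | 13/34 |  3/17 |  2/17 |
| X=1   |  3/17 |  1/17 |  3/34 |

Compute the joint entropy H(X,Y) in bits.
2.3263 bits

H(X,Y) = -Σ_{x,y} P(x,y) log₂ P(x,y). Per-cell terms -P(x,y)·log₂P(x,y):
  X=0: 0.53033, 0.44162, 0.36323
  X=1: 0.44162, 0.24044, 0.30904
Sum of the 6 terms: H(X,Y) = 2.3263 bits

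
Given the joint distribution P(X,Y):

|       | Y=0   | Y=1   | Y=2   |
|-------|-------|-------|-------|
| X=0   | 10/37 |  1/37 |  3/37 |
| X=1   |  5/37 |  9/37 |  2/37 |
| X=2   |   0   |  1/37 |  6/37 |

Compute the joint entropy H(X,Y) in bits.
2.6251 bits

H(X,Y) = -Σ_{x,y} P(x,y) log₂ P(x,y). Per-cell terms -P(x,y)·log₂P(x,y):
  X=0: 0.51014, 0.14080, 0.29388
  X=1: 0.39021, 0.49610, 0.22754
  X=2: 0.00000, 0.14080, 0.42559
  (cells with P = 0 contribute 0)
Sum of the 9 terms: H(X,Y) = 2.6251 bits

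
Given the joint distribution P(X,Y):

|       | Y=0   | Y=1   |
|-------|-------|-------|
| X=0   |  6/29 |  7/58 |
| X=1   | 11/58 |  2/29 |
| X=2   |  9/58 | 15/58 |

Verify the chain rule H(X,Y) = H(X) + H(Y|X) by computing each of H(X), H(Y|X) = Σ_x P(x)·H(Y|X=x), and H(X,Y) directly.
H(X) = 1.5588 bits, H(Y|X) = 0.9223 bits, H(X,Y) = 2.4811 bits

Marginal of X (row sums):
  P(X=0) = 6/29 + 7/58 = 19/58
  P(X=1) = 11/58 + 2/29 = 15/58
  P(X=2) = 9/58 + 15/58 = 12/29
H(X) = -[(19/58)·log₂(19/58) + (15/58)·log₂(15/58) + (12/29)·log₂(12/29)]
  = 0.52743 + 0.50459 + 0.52677 = 1.5588 bits

H(Y|X) = Σ_x P(x)·H(Y|X=x):
  X=0: P(X=0) = 19/58, P(Y|X=0) = (12/19, 7/19) → H(Y|X=0) = 0.94945
  X=1: P(X=1) = 15/58, P(Y|X=1) = (11/15, 4/15) → H(Y|X=1) = 0.83664
  X=2: P(X=2) = 12/29, P(Y|X=2) = (3/8, 5/8) → H(Y|X=2) = 0.95443
H(Y|X) = (19/58)·0.94945 + (15/58)·0.83664 + (12/29)·0.95443 = 0.9223 bits

H(X,Y) = -Σ_{x,y} P(x,y) log₂ P(x,y). Per-cell terms -P(x,y)·log₂P(x,y):
  X=0: 0.47028, 0.36818
  X=1: 0.45490, 0.26607
  X=2: 0.41711, 0.50459
Sum of the 6 terms: H(X,Y) = 2.4811 bits

Chain rule check:
  H(X) + H(Y|X) = 1.5588 + 0.9223 = 2.4811 bits
  H(X,Y) = 2.4811 bits
✓ Chain rule verified.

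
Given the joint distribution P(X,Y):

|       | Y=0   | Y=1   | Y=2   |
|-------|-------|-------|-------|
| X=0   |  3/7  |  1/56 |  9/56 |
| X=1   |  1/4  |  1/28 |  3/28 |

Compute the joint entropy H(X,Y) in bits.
2.0684 bits

H(X,Y) = -Σ_{x,y} P(x,y) log₂ P(x,y). Per-cell terms -P(x,y)·log₂P(x,y):
  X=0: 0.52388, 0.10370, 0.42387
  X=1: 0.50000, 0.17169, 0.34526
Sum of the 6 terms: H(X,Y) = 2.0684 bits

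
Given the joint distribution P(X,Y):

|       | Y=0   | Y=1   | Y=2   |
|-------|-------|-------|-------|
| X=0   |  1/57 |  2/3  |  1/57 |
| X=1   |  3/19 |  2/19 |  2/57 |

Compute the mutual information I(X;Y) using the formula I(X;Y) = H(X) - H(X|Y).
0.3049 bits

I(X;Y) = H(X) - H(X|Y)

Marginal of X (row sums):
  P(X=0) = 1/57 + 2/3 + 1/57 = 40/57
  P(X=1) = 3/19 + 2/19 + 2/57 = 17/57
H(X) = -[(40/57)·log₂(40/57) + (17/57)·log₂(17/57)]
  = 0.35857 + 0.52057 = 0.8791 bits

Marginal of Y (column sums):
  P(Y=0) = 1/57 + 3/19 = 10/57
  P(Y=1) = 2/3 + 2/19 = 44/57
  P(Y=2) = 1/57 + 2/57 = 1/19
H(X|Y) = Σ_y P(y)·H(X|Y=y):
  Y=0: P(Y=0) = 10/57, P(X|Y=0) = (1/10, 9/10) → H(X|Y=0) = 0.46900
  Y=1: P(Y=1) = 44/57, P(X|Y=1) = (19/22, 3/22) → H(X|Y=1) = 0.57464
  Y=2: P(Y=2) = 1/19, P(X|Y=2) = (1/3, 2/3) → H(X|Y=2) = 0.91830
H(X|Y) = (10/57)·0.46900 + (44/57)·0.57464 + (1/19)·0.91830 = 0.5742 bits

I(X;Y) = H(X) - H(X|Y) = 0.8791 - 0.5742 = 0.3049 bits

Cross-check via I(X;Y) = H(X) + H(Y) - H(X,Y): computing H(Y) from the column sums and H(X,Y) from the 6 cells in the same way gives H(Y) = 0.9524 bits and H(X,Y) = 1.5266 bits, so
I(X;Y) = 0.8791 + 0.9524 - 1.5266 = 0.3049 bits ✓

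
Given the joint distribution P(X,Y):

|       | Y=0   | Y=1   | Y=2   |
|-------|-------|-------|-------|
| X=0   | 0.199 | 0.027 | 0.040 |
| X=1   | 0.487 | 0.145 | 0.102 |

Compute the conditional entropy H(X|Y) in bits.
0.8257 bits

H(X|Y) = H(X,Y) - H(Y)

H(X,Y) = -Σ_{x,y} P(x,y) log₂ P(x,y). Per-cell terms -P(x,y)·log₂P(x,y):
  X=0: 0.463503, 0.140694, 0.185754
  X=1: 0.505509, 0.403952, 0.335923
Sum of the 6 terms: H(X,Y) = 2.035335 bits

Marginal of Y (column sums):
  P(Y=0) = 0.199 + 0.487 = 0.686
  P(Y=1) = 0.027 + 0.145 = 0.172
  P(Y=2) = 0.040 + 0.102 = 0.142
H(Y) = -[0.686·log₂(0.686) + 0.172·log₂(0.172) + 0.142·log₂(0.142)]
  = 0.372992 + 0.436797 + 0.399877 = 1.209666 bits

H(X|Y) = H(X,Y) - H(Y) = 2.035335 - 1.209666 = 0.8257 bits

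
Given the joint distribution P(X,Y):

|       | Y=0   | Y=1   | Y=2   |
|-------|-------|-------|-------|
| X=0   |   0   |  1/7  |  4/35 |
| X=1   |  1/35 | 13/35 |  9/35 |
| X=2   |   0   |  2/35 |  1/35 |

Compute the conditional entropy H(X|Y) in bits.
1.1856 bits

H(X|Y) = H(X,Y) - H(Y)

H(X,Y) = -Σ_{x,y} P(x,y) log₂ P(x,y). Per-cell terms -P(x,y)·log₂P(x,y):
  X=0: 0.00000, 0.40105, 0.35763
  X=1: 0.14655, 0.53071, 0.50383
  X=2: 0.00000, 0.23596, 0.14655
  (cells with P = 0 contribute 0)
Sum of the 9 terms: H(X,Y) = 2.3223 bits

Marginal of Y (column sums):
  P(Y=0) = 0 + 1/35 + 0 = 1/35
  P(Y=1) = 1/7 + 13/35 + 2/35 = 4/7
  P(Y=2) = 4/35 + 9/35 + 1/35 = 2/5
H(Y) = -[(1/35)·log₂(1/35) + (4/7)·log₂(4/7) + (2/5)·log₂(2/5)]
  = 0.14655 + 0.46135 + 0.52877 = 1.1367 bits

H(X|Y) = H(X,Y) - H(Y) = 2.3223 - 1.1367 = 1.1856 bits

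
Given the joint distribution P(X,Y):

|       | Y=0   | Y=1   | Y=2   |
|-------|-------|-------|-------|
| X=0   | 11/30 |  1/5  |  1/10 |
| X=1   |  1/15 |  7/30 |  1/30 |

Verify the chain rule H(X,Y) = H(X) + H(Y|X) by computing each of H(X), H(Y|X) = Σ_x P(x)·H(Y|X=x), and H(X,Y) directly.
H(X) = 0.9183 bits, H(Y|X) = 1.3229 bits, H(X,Y) = 2.2412 bits

Marginal of X (row sums):
  P(X=0) = 11/30 + 1/5 + 1/10 = 2/3
  P(X=1) = 1/15 + 7/30 + 1/30 = 1/3
H(X) = -[(2/3)·log₂(2/3) + (1/3)·log₂(1/3)]
  = 0.38998 + 0.52832 = 0.9183 bits

H(Y|X) = Σ_x P(x)·H(Y|X=x):
  X=0: P(X=0) = 2/3, P(Y|X=0) = (11/20, 3/10, 3/20) → H(Y|X=0) = 1.40601
  X=1: P(X=1) = 1/3, P(Y|X=1) = (1/5, 7/10, 1/10) → H(Y|X=1) = 1.15678
H(Y|X) = (2/3)·1.40601 + (1/3)·1.15678 = 1.3229 bits

H(X,Y) = -Σ_{x,y} P(x,y) log₂ P(x,y). Per-cell terms -P(x,y)·log₂P(x,y):
  X=0: 0.53073, 0.46439, 0.33219
  X=1: 0.26046, 0.48989, 0.16356
Sum of the 6 terms: H(X,Y) = 2.2412 bits

Chain rule check:
  H(X) + H(Y|X) = 0.9183 + 1.3229 = 2.2412 bits
  H(X,Y) = 2.2412 bits
✓ Chain rule verified.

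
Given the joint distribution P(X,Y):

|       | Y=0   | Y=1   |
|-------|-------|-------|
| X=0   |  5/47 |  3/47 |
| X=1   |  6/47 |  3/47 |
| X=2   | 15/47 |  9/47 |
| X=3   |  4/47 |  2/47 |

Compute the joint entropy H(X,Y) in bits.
2.7086 bits

H(X,Y) = -Σ_{x,y} P(x,y) log₂ P(x,y). Per-cell terms -P(x,y)·log₂P(x,y):
  X=0: 0.3439, 0.2534
  X=1: 0.3791, 0.2534
  X=2: 0.5259, 0.4566
  X=3: 0.3025, 0.1938
Sum of the 8 terms: H(X,Y) = 2.7086 bits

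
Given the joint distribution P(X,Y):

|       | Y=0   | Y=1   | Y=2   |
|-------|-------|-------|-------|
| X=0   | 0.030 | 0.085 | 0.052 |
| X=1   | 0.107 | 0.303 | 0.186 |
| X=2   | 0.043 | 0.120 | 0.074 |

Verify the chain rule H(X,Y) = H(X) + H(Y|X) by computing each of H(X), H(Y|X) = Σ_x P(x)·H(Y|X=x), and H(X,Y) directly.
H(X) = 1.3684 bits, H(Y|X) = 1.4659 bits, H(X,Y) = 2.8344 bits

Marginal of X (row sums):
  P(X=0) = 0.030 + 0.085 + 0.052 = 0.167
  P(X=1) = 0.107 + 0.303 + 0.186 = 0.596
  P(X=2) = 0.043 + 0.120 + 0.074 = 0.237
H(X) = -[0.167·log₂(0.167) + 0.596·log₂(0.596) + 0.237·log₂(0.237)]
  = 0.431207 + 0.444983 + 0.492259 = 1.3684 bits

H(Y|X) = Σ_x P(x)·H(Y|X=x):
  X=0: P(X=0) = 0.167, P(Y|X=0) = (30/167, 85/167, 52/167) → H(Y|X=0) = 1.464975
  X=1: P(X=1) = 0.596, P(Y|X=1) = (107/596, 303/596, 93/298) → H(Y|X=1) = 1.465306
  X=2: P(X=2) = 0.237, P(Y|X=2) = (43/237, 40/79, 74/237) → H(Y|X=2) = 1.468255
H(Y|X) = 0.167·1.464975 + 0.596·1.465306 + 0.237·1.468255 = 1.4659 bits

H(X,Y) = -Σ_{x,y} P(x,y) log₂ P(x,y). Per-cell terms -P(x,y)·log₂P(x,y):
  X=0: 0.151767, 0.302293, 0.221798
  X=1: 0.345002, 0.521951, 0.451352
  X=2: 0.195199, 0.367067, 0.277968
Sum of the 9 terms: H(X,Y) = 2.8344 bits

Chain rule check:
  H(X) + H(Y|X) = 1.3684 + 1.4659 = 2.8343 bits
  H(X,Y) = 2.8344 bits
✓ Chain rule verified (Δ = 0.0001 is 4-dp rounding noise: each of the three values was rounded independently).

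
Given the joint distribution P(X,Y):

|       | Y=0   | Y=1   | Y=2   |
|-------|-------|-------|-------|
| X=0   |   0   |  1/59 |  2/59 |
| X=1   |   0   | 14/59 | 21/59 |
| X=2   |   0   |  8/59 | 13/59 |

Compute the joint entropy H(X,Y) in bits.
2.1598 bits

H(X,Y) = -Σ_{x,y} P(x,y) log₂ P(x,y). Per-cell terms -P(x,y)·log₂P(x,y):
  X=0: 0.0000, 0.0997, 0.1655
  X=1: 0.0000, 0.4924, 0.5305
  X=2: 0.0000, 0.3909, 0.4808
  (cells with P = 0 contribute 0)
Sum of the 9 terms: H(X,Y) = 2.1598 bits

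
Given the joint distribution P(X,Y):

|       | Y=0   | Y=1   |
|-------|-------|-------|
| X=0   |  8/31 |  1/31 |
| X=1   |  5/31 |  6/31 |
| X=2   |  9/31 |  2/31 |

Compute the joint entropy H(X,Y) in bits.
2.3204 bits

H(X,Y) = -Σ_{x,y} P(x,y) log₂ P(x,y). Per-cell terms -P(x,y)·log₂P(x,y):
  X=0: 0.5043, 0.1598
  X=1: 0.4246, 0.4586
  X=2: 0.5180, 0.2551
Sum of the 6 terms: H(X,Y) = 2.3204 bits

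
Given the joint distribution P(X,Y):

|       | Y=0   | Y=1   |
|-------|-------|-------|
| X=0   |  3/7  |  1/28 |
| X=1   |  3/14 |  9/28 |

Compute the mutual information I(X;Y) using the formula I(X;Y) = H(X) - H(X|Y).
0.2385 bits

I(X;Y) = H(X) - H(X|Y)

Marginal of X (row sums):
  P(X=0) = 3/7 + 1/28 = 13/28
  P(X=1) = 3/14 + 9/28 = 15/28
H(X) = -[(13/28)·log₂(13/28) + (15/28)·log₂(15/28)]
  = 0.5139 + 0.4824 = 0.9963 bits

Marginal of Y (column sums):
  P(Y=0) = 3/7 + 3/14 = 9/14
  P(Y=1) = 1/28 + 9/28 = 5/14
H(X|Y) = Σ_y P(y)·H(X|Y=y):
  Y=0: P(Y=0) = 9/14, P(X|Y=0) = (2/3, 1/3) → H(X|Y=0) = 0.9183
  Y=1: P(Y=1) = 5/14, P(X|Y=1) = (1/10, 9/10) → H(X|Y=1) = 0.4690
H(X|Y) = (9/14)·0.9183 + (5/14)·0.4690 = 0.7578 bits

I(X;Y) = H(X) - H(X|Y) = 0.9963 - 0.7578 = 0.2385 bits

Cross-check via I(X;Y) = H(X) + H(Y) - H(X,Y): computing H(Y) from the column sums and H(X,Y) from the 4 cells in the same way gives H(Y) = 0.9403 bits and H(X,Y) = 1.6981 bits, so
I(X;Y) = 0.9963 + 0.9403 - 1.6981 = 0.2385 bits ✓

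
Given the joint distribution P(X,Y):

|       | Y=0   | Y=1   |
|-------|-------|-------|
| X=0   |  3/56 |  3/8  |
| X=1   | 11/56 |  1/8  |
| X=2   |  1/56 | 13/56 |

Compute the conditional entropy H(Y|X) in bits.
0.6356 bits

H(Y|X) = H(X,Y) - H(X)

H(X,Y) = -Σ_{x,y} P(x,y) log₂ P(x,y). Per-cell terms -P(x,y)·log₂P(x,y):
  X=0: 0.2262, 0.5306
  X=1: 0.4612, 0.3750
  X=2: 0.1037, 0.4891
Sum of the 6 terms: H(X,Y) = 2.1858 bits

Marginal of X (row sums):
  P(X=0) = 3/56 + 3/8 = 3/7
  P(X=1) = 11/56 + 1/8 = 9/28
  P(X=2) = 1/56 + 13/56 = 1/4
H(X) = -[(3/7)·log₂(3/7) + (9/28)·log₂(9/28) + (1/4)·log₂(1/4)]
  = 0.5239 + 0.5263 + 0.5000 = 1.5502 bits

H(Y|X) = H(X,Y) - H(X) = 2.1858 - 1.5502 = 0.6356 bits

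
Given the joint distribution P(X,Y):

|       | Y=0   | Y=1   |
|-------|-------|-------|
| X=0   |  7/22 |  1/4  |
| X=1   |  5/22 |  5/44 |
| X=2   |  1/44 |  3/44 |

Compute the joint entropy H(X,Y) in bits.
2.2562 bits

H(X,Y) = -Σ_{x,y} P(x,y) log₂ P(x,y). Per-cell terms -P(x,y)·log₂P(x,y):
  X=0: 0.52566, 0.50000
  X=1: 0.48580, 0.35653
  X=2: 0.12408, 0.26417
Sum of the 6 terms: H(X,Y) = 2.2562 bits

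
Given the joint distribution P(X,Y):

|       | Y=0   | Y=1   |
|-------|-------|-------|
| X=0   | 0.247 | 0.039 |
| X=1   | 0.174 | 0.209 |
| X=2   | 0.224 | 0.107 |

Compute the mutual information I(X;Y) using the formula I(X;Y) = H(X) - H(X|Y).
0.0929 bits

I(X;Y) = H(X) - H(X|Y)

Marginal of X (row sums):
  P(X=0) = 0.247 + 0.039 = 0.286
  P(X=1) = 0.174 + 0.209 = 0.383
  P(X=2) = 0.224 + 0.107 = 0.331
H(X) = -[0.286·log₂(0.286) + 0.383·log₂(0.383) + 0.331·log₂(0.331)]
  = 0.516491 + 0.530296 + 0.527977 = 1.57476 bits

Marginal of Y (column sums):
  P(Y=0) = 0.247 + 0.174 + 0.224 = 0.645
  P(Y=1) = 0.039 + 0.209 + 0.107 = 0.355
H(X|Y) = Σ_y P(y)·H(X|Y=y):
  Y=0: P(Y=0) = 0.645, P(X|Y=0) = (247/645, 58/215, 224/645) → H(X|Y=0) = 1.570107
  Y=1: P(Y=1) = 0.355, P(X|Y=1) = (39/355, 209/355, 107/355) → H(X|Y=1) = 1.321518
H(X|Y) = 0.645·1.570107 + 0.355·1.321518 = 1.48186 bits

I(X;Y) = H(X) - H(X|Y) = 1.57476 - 1.48186 = 0.0929 bits

Cross-check via I(X;Y) = H(X) + H(Y) - H(X,Y): computing H(Y) from the column sums and H(X,Y) from the 6 cells in the same way gives H(Y) = 0.93845 bits and H(X,Y) = 2.42031 bits, so
I(X;Y) = 1.57476 + 0.93845 - 2.42031 = 0.0929 bits ✓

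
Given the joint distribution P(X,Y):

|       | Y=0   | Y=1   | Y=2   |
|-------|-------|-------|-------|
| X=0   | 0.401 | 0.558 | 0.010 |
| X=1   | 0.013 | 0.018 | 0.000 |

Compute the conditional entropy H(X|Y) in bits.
0.1989 bits

H(X|Y) = H(X,Y) - H(Y)

H(X,Y) = -Σ_{x,y} P(x,y) log₂ P(x,y). Per-cell terms -P(x,y)·log₂P(x,y):
  X=0: 0.52865, 0.46965, 0.06644
  X=1: 0.08145, 0.10433, 0.00000
  (cells with P = 0 contribute 0)
Sum of the 6 terms: H(X,Y) = 1.2505 bits

Marginal of Y (column sums):
  P(Y=0) = 0.401 + 0.013 = 0.414
  P(Y=1) = 0.558 + 0.018 = 0.576
  P(Y=2) = 0.010 + 0.000 = 0.010
H(Y) = -[0.414·log₂(0.414) + 0.576·log₂(0.576) + 0.010·log₂(0.010)]
  = 0.52673 + 0.45841 + 0.06644 = 1.0516 bits

H(X|Y) = H(X,Y) - H(Y) = 1.2505 - 1.0516 = 0.1989 bits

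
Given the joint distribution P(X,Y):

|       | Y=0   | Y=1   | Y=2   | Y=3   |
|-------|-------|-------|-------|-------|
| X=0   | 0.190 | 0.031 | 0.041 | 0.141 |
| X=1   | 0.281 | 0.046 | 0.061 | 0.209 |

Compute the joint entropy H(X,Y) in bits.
2.6351 bits

H(X,Y) = -Σ_{x,y} P(x,y) log₂ P(x,y). Per-cell terms -P(x,y)·log₂P(x,y):
  X=0: 0.45523, 0.15536, 0.18894, 0.39850
  X=1: 0.51461, 0.20434, 0.24614, 0.47201
Sum of the 8 terms: H(X,Y) = 2.6351 bits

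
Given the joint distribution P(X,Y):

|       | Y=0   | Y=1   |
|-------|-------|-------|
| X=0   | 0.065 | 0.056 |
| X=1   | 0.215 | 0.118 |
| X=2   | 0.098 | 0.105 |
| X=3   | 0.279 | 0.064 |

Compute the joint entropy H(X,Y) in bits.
2.7672 bits

H(X,Y) = -Σ_{x,y} P(x,y) log₂ P(x,y). Per-cell terms -P(x,y)·log₂P(x,y):
  X=0: 0.2563, 0.2329
  X=1: 0.4768, 0.3638
  X=2: 0.3284, 0.3414
  X=3: 0.5138, 0.2538
Sum of the 8 terms: H(X,Y) = 2.7672 bits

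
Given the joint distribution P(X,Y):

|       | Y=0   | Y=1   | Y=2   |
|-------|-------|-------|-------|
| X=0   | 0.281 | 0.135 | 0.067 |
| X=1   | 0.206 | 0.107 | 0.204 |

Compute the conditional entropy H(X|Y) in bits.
0.9370 bits

H(X|Y) = H(X,Y) - H(Y)

H(X,Y) = -Σ_{x,y} P(x,y) log₂ P(x,y). Per-cell terms -P(x,y)·log₂P(x,y):
  X=0: 0.51461, 0.39001, 0.26128
  X=1: 0.46953, 0.34500, 0.46785
Sum of the 6 terms: H(X,Y) = 2.4483 bits

Marginal of Y (column sums):
  P(Y=0) = 0.281 + 0.206 = 0.487
  P(Y=1) = 0.135 + 0.107 = 0.242
  P(Y=2) = 0.067 + 0.204 = 0.271
H(Y) = -[0.487·log₂(0.487) + 0.242·log₂(0.242) + 0.271·log₂(0.271)]
  = 0.50551 + 0.49535 + 0.51047 = 1.5113 bits

H(X|Y) = H(X,Y) - H(Y) = 2.4483 - 1.5113 = 0.9370 bits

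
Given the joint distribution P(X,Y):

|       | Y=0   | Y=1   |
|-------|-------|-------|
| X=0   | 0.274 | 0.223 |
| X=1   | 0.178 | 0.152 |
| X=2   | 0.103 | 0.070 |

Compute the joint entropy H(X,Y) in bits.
2.4572 bits

H(X,Y) = -Σ_{x,y} P(x,y) log₂ P(x,y). Per-cell terms -P(x,y)·log₂P(x,y):
  X=0: 0.51176, 0.48277
  X=1: 0.44323, 0.41311
  X=2: 0.33777, 0.26856
Sum of the 6 terms: H(X,Y) = 2.4572 bits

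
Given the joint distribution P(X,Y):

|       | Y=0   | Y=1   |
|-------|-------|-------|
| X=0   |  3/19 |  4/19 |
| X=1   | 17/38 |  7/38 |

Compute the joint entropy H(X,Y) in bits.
1.8625 bits

H(X,Y) = -Σ_{x,y} P(x,y) log₂ P(x,y). Per-cell terms -P(x,y)·log₂P(x,y):
  X=0: 0.4205, 0.4732
  X=1: 0.5192, 0.4496
Sum of the 4 terms: H(X,Y) = 1.8625 bits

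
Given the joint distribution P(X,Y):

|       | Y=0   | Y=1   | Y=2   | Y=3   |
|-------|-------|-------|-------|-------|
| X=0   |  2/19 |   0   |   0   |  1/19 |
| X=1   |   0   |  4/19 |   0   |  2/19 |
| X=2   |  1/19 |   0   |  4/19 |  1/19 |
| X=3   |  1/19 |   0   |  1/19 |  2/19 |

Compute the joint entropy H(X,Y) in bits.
3.0900 bits

H(X,Y) = -Σ_{x,y} P(x,y) log₂ P(x,y). Per-cell terms -P(x,y)·log₂P(x,y):
  X=0: 0.341887, 0.000000, 0.000000, 0.223575
  X=1: 0.000000, 0.473248, 0.000000, 0.341887
  X=2: 0.223575, 0.000000, 0.473248, 0.223575
  X=3: 0.223575, 0.000000, 0.223575, 0.341887
  (cells with P = 0 contribute 0)
Sum of the 16 terms: H(X,Y) = 3.0900 bits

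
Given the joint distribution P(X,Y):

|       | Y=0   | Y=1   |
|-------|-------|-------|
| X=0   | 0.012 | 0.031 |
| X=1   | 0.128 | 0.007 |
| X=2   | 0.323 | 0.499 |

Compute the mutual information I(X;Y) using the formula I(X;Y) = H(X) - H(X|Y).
0.1250 bits

I(X;Y) = H(X) - H(X|Y)

Marginal of X (row sums):
  P(X=0) = 0.012 + 0.031 = 0.043
  P(X=1) = 0.128 + 0.007 = 0.135
  P(X=2) = 0.323 + 0.499 = 0.822
H(X) = -[0.043·log₂(0.043) + 0.135·log₂(0.135) + 0.822·log₂(0.822)]
  = 0.1952 + 0.3900 + 0.2325 = 0.8177 bits

Marginal of Y (column sums):
  P(Y=0) = 0.012 + 0.128 + 0.323 = 0.463
  P(Y=1) = 0.031 + 0.007 + 0.499 = 0.537
H(X|Y) = Σ_y P(y)·H(X|Y=y):
  Y=0: P(Y=0) = 0.463, P(X|Y=0) = (12/463, 128/463, 323/463) → H(X|Y=0) = 1.0118
  Y=1: P(Y=1) = 0.537, P(X|Y=1) = (31/537, 7/537, 499/537) → H(X|Y=1) = 0.4175
H(X|Y) = 0.463·1.0118 + 0.537·0.4175 = 0.6927 bits

I(X;Y) = H(X) - H(X|Y) = 0.8177 - 0.6927 = 0.1250 bits

Cross-check via I(X;Y) = H(X) + H(Y) - H(X,Y): computing H(Y) from the column sums and H(X,Y) from the 6 cells in the same way gives H(Y) = 0.9960 bits and H(X,Y) = 1.6887 bits, so
I(X;Y) = 0.8177 + 0.9960 - 1.6887 = 0.1250 bits ✓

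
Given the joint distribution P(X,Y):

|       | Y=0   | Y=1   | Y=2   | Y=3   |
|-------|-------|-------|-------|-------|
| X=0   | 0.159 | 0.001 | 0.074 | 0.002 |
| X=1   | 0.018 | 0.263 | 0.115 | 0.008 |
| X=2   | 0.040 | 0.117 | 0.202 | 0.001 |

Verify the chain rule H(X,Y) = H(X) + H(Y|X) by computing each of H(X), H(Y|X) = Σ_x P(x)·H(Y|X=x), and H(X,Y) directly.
H(X) = 1.5505 bits, H(Y|X) = 1.2268 bits, H(X,Y) = 2.7773 bits

Marginal of X (row sums):
  P(X=0) = 0.159 + 0.001 + 0.074 + 0.002 = 0.236
  P(X=1) = 0.018 + 0.263 + 0.115 + 0.008 = 0.404
  P(X=2) = 0.040 + 0.117 + 0.202 + 0.001 = 0.360
H(X) = -[0.236·log₂(0.236) + 0.404·log₂(0.404) + 0.360·log₂(0.360)]
  = 0.491621 + 0.528259 + 0.530615 = 1.5505 bits

H(Y|X) = Σ_x P(x)·H(Y|X=x):
  X=0: P(X=0) = 0.236, P(Y|X=0) = (159/236, 1/236, 37/118, 1/118) → H(Y|X=0) = 1.000237
  X=1: P(X=1) = 0.404, P(Y|X=1) = (9/202, 263/404, 115/404, 2/101) → H(Y|X=1) = 1.231168
  X=2: P(X=2) = 0.360, P(Y|X=2) = (1/9, 13/40, 101/180, 1/360) → H(Y|X=2) = 1.370552
H(Y|X) = 0.236·1.000237 + 0.404·1.231168 + 0.360·1.370552 = 1.2268 bits

H(X,Y) = -Σ_{x,y} P(x,y) log₂ P(x,y). Per-cell terms -P(x,y)·log₂P(x,y):
  X=0: 0.421811, 0.009966, 0.277968, 0.017932
  X=1: 0.104325, 0.506766, 0.358834, 0.055726
  X=2: 0.185754, 0.362164, 0.466130, 0.009966
Sum of the 12 terms: H(X,Y) = 2.7773 bits

Chain rule check:
  H(X) + H(Y|X) = 1.5505 + 1.2268 = 2.7773 bits
  H(X,Y) = 2.7773 bits
✓ Chain rule verified.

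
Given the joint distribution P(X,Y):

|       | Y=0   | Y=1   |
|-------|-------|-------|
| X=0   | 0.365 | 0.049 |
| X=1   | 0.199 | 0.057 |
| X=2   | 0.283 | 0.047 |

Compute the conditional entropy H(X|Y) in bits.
1.5484 bits

H(X|Y) = H(X,Y) - H(Y)

H(X,Y) = -Σ_{x,y} P(x,y) log₂ P(x,y). Per-cell terms -P(x,y)·log₂P(x,y):
  X=0: 0.5307, 0.2132
  X=1: 0.4635, 0.2356
  X=2: 0.5154, 0.2073
Sum of the 6 terms: H(X,Y) = 2.1657 bits

Marginal of Y (column sums):
  P(Y=0) = 0.365 + 0.199 + 0.283 = 0.847
  P(Y=1) = 0.049 + 0.057 + 0.047 = 0.153
H(Y) = -[0.847·log₂(0.847) + 0.153·log₂(0.153)]
  = 0.2029 + 0.4144 = 0.6173 bits

H(X|Y) = H(X,Y) - H(Y) = 2.1657 - 0.6173 = 1.5484 bits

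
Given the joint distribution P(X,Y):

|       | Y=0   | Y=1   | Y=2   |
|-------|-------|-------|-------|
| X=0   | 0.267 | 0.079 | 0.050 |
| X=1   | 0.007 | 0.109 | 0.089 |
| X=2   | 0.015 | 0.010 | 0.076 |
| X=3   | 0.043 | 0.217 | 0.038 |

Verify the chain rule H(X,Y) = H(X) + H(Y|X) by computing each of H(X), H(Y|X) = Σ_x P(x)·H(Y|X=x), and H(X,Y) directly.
H(X) = 1.8525 bits, H(Y|X) = 1.1635 bits, H(X,Y) = 3.0160 bits

Marginal of X (row sums):
  P(X=0) = 0.267 + 0.079 + 0.050 = 0.396
  P(X=1) = 0.007 + 0.109 + 0.089 = 0.205
  P(X=2) = 0.015 + 0.010 + 0.076 = 0.101
  P(X=3) = 0.043 + 0.217 + 0.038 = 0.298
H(X) = -[0.396·log₂(0.396) + 0.205·log₂(0.205) + 0.101·log₂(0.101) + 0.298·log₂(0.298)]
  = 0.5292 + 0.4687 + 0.3341 + 0.5205 = 1.8525 bits

H(Y|X) = Σ_x P(x)·H(Y|X=x):
  X=0: P(X=0) = 0.396, P(Y|X=0) = (89/132, 79/396, 25/198) → H(Y|X=0) = 1.2243
  X=1: P(X=1) = 0.205, P(Y|X=1) = (7/205, 109/205, 89/205) → H(Y|X=1) = 1.1735
  X=2: P(X=2) = 0.101, P(Y|X=2) = (15/101, 10/101, 76/101) → H(Y|X=2) = 1.0477
  X=3: P(X=3) = 0.298, P(Y|X=3) = (43/298, 217/298, 19/149) → H(Y|X=3) = 1.1151
H(Y|X) = 0.396·1.2243 + 0.205·1.1735 + 0.101·1.0477 + 0.298·1.1151 = 1.1635 bits

H(X,Y) = -Σ_{x,y} P(x,y) log₂ P(x,y). Per-cell terms -P(x,y)·log₂P(x,y):
  X=0: 0.5087, 0.2893, 0.2161
  X=1: 0.0501, 0.3485, 0.3106
  X=2: 0.0909, 0.0664, 0.2826
  X=3: 0.1952, 0.4783, 0.1793
Sum of the 12 terms: H(X,Y) = 3.0160 bits

Chain rule check:
  H(X) + H(Y|X) = 1.8525 + 1.1635 = 3.0160 bits
  H(X,Y) = 3.0160 bits
✓ Chain rule verified.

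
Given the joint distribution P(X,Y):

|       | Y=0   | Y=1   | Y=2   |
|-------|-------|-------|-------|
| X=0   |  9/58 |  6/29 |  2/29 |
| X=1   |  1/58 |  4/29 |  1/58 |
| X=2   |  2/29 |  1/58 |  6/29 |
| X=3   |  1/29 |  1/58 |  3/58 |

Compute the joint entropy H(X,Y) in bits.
3.0765 bits

H(X,Y) = -Σ_{x,y} P(x,y) log₂ P(x,y). Per-cell terms -P(x,y)·log₂P(x,y):
  X=0: 0.417112, 0.470280, 0.266068
  X=1: 0.101000, 0.394204, 0.101000
  X=2: 0.266068, 0.101000, 0.470280
  X=3: 0.167517, 0.101000, 0.221018
Sum of the 12 terms: H(X,Y) = 3.0765 bits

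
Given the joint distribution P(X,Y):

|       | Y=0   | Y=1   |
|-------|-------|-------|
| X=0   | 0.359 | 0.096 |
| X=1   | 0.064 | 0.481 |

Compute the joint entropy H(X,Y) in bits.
1.6168 bits

H(X,Y) = -Σ_{x,y} P(x,y) log₂ P(x,y). Per-cell terms -P(x,y)·log₂P(x,y):
  X=0: 0.53058, 0.32456
  X=1: 0.25381, 0.50788
Sum of the 4 terms: H(X,Y) = 1.6168 bits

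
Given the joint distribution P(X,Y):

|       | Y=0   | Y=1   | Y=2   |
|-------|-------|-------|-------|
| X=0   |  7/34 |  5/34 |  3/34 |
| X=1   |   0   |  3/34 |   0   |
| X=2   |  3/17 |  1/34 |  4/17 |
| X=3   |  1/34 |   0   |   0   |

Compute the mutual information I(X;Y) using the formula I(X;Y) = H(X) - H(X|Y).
0.3355 bits

I(X;Y) = H(X) - H(X|Y)

Marginal of X (row sums):
  P(X=0) = 7/34 + 5/34 + 3/34 = 15/34
  P(X=1) = 0 + 3/34 + 0 = 3/34
  P(X=2) = 3/17 + 1/34 + 4/17 = 15/34
  P(X=3) = 1/34 + 0 + 0 = 1/34
H(X) = -[(15/34)·log₂(15/34) + (3/34)·log₂(3/34) + (15/34)·log₂(15/34) + (1/34)·log₂(1/34)]
  = 0.520841 + 0.309044 + 0.520841 + 0.149631 = 1.50036 bits

Marginal of Y (column sums):
  P(Y=0) = 7/34 + 0 + 3/17 + 1/34 = 7/17
  P(Y=1) = 5/34 + 3/34 + 1/34 + 0 = 9/34
  P(Y=2) = 3/34 + 0 + 4/17 + 0 = 11/34
H(X|Y) = Σ_y P(y)·H(X|Y=y):
  Y=0: P(Y=0) = 7/17, P(X|Y=0) = (1/2, 0, 3/7, 1/14) → H(X|Y=0) = 1.295836
  Y=1: P(Y=1) = 9/34, P(X|Y=1) = (5/9, 1/3, 1/9, 0) → H(X|Y=1) = 1.351644
  Y=2: P(Y=2) = 11/34, P(X|Y=2) = (3/11, 0, 8/11, 0) → H(X|Y=2) = 0.845351
H(X|Y) = (7/17)·1.295836 + (9/34)·1.351644 + (11/34)·0.845351 = 1.16486 bits

I(X;Y) = H(X) - H(X|Y) = 1.50036 - 1.16486 = 0.3355 bits

Cross-check via I(X;Y) = H(X) + H(Y) - H(X,Y): computing H(Y) from the column sums and H(X,Y) from the 12 cells in the same way gives H(Y) = 1.56140 bits and H(X,Y) = 2.72627 bits, so
I(X;Y) = 1.50036 + 1.56140 - 2.72627 = 0.3355 bits ✓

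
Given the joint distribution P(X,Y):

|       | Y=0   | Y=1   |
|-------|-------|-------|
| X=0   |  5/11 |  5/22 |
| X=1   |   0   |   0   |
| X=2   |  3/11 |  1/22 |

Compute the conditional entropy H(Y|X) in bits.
0.8144 bits

H(Y|X) = H(X,Y) - H(X)

H(X,Y) = -Σ_{x,y} P(x,y) log₂ P(x,y). Per-cell terms -P(x,y)·log₂P(x,y):
  X=0: 0.51705, 0.48580
  X=1: 0.00000, 0.00000
  X=2: 0.51122, 0.20270
  (cells with P = 0 contribute 0)
Sum of the 6 terms: H(X,Y) = 1.7168 bits

Marginal of X (row sums):
  P(X=0) = 5/11 + 5/22 = 15/22
  P(X=1) = 0 + 0 = 0
  P(X=2) = 3/11 + 1/22 = 7/22
H(X) = -[(15/22)·log₂(15/22) + (7/22)·log₂(7/22)]   (outcomes with P = 0 contribute 0)
  = 0.37673 + 0.52566 = 0.9024 bits

H(Y|X) = H(X,Y) - H(X) = 1.7168 - 0.9024 = 0.8144 bits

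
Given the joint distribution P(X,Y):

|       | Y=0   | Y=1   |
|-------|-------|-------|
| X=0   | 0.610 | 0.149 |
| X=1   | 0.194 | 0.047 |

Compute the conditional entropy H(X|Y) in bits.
0.7967 bits

H(X|Y) = H(X,Y) - H(Y)

H(X,Y) = -Σ_{x,y} P(x,y) log₂ P(x,y). Per-cell terms -P(x,y)·log₂P(x,y):
  X=0: 0.43500, 0.40925
  X=1: 0.45898, 0.20733
Sum of the 4 terms: H(X,Y) = 1.5106 bits

Marginal of Y (column sums):
  P(Y=0) = 0.610 + 0.194 = 0.804
  P(Y=1) = 0.149 + 0.047 = 0.196
H(Y) = -[0.804·log₂(0.804) + 0.196·log₂(0.196)]
  = 0.25305 + 0.46081 = 0.7139 bits

H(X|Y) = H(X,Y) - H(Y) = 1.5106 - 0.7139 = 0.7967 bits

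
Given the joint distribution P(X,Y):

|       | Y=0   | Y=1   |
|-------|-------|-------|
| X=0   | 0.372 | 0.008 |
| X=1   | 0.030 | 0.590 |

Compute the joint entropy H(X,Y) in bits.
1.1873 bits

H(X,Y) = -Σ_{x,y} P(x,y) log₂ P(x,y). Per-cell terms -P(x,y)·log₂P(x,y):
  X=0: 0.5307, 0.0557
  X=1: 0.1518, 0.4491
Sum of the 4 terms: H(X,Y) = 1.1873 bits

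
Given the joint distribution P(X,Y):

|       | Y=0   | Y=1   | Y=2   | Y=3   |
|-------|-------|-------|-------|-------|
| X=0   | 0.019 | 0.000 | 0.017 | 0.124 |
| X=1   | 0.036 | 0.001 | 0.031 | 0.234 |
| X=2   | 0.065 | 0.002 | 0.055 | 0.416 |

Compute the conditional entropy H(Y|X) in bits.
1.0153 bits

H(Y|X) = H(X,Y) - H(X)

H(X,Y) = -Σ_{x,y} P(x,y) log₂ P(x,y). Per-cell terms -P(x,y)·log₂P(x,y):
  X=0: 0.10864, 0.00000, 0.09993, 0.37344
  X=1: 0.17265, 0.00997, 0.15536, 0.49033
  X=2: 0.25632, 0.01793, 0.23014, 0.52638
  (cells with P = 0 contribute 0)
Sum of the 12 terms: H(X,Y) = 2.4411 bits

Marginal of X (row sums):
  P(X=0) = 0.019 + 0.000 + 0.017 + 0.124 = 0.160
  P(X=1) = 0.036 + 0.001 + 0.031 + 0.234 = 0.302
  P(X=2) = 0.065 + 0.002 + 0.055 + 0.416 = 0.538
H(X) = -[0.160·log₂(0.160) + 0.302·log₂(0.302) + 0.538·log₂(0.538)]
  = 0.42302 + 0.52167 + 0.48115 = 1.4258 bits

H(Y|X) = H(X,Y) - H(X) = 2.4411 - 1.4258 = 1.0153 bits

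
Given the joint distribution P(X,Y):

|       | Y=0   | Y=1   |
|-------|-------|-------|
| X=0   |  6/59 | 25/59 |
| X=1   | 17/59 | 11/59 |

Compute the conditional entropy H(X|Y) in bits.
0.8646 bits

H(X|Y) = H(X,Y) - H(Y)

H(X,Y) = -Σ_{x,y} P(x,y) log₂ P(x,y). Per-cell terms -P(x,y)·log₂P(x,y):
  X=0: 0.33536, 0.52491
  X=1: 0.51726, 0.45179
Sum of the 4 terms: H(X,Y) = 1.8293 bits

Marginal of Y (column sums):
  P(Y=0) = 6/59 + 17/59 = 23/59
  P(Y=1) = 25/59 + 11/59 = 36/59
H(Y) = -[(23/59)·log₂(23/59) + (36/59)·log₂(36/59)]
  = 0.52981 + 0.43488 = 0.9647 bits

H(X|Y) = H(X,Y) - H(Y) = 1.8293 - 0.9647 = 0.8646 bits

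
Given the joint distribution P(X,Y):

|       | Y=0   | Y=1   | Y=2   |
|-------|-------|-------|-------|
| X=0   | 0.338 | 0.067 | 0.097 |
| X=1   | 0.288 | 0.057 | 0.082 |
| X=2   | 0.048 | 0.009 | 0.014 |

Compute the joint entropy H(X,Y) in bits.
2.5230 bits

H(X,Y) = -Σ_{x,y} P(x,y) log₂ P(x,y). Per-cell terms -P(x,y)·log₂P(x,y):
  X=0: 0.52894, 0.26128, 0.32649
  X=1: 0.51721, 0.23557, 0.29588
  X=2: 0.21028, 0.06116, 0.08622
Sum of the 9 terms: H(X,Y) = 2.5230 bits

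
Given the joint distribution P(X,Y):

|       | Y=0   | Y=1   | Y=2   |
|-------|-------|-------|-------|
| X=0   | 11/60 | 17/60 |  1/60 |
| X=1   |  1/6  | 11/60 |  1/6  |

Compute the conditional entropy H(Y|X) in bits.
1.3738 bits

H(Y|X) = H(X,Y) - H(X)

H(X,Y) = -Σ_{x,y} P(x,y) log₂ P(x,y). Per-cell terms -P(x,y)·log₂P(x,y):
  X=0: 0.44870, 0.51550, 0.09845
  X=1: 0.43083, 0.44870, 0.43083
Sum of the 6 terms: H(X,Y) = 2.3730 bits

Marginal of X (row sums):
  P(X=0) = 11/60 + 17/60 + 1/60 = 29/60
  P(X=1) = 1/6 + 11/60 + 1/6 = 31/60
H(X) = -[(29/60)·log₂(29/60) + (31/60)·log₂(31/60)]
  = 0.50697 + 0.49223 = 0.9992 bits

H(Y|X) = H(X,Y) - H(X) = 2.3730 - 0.9992 = 1.3738 bits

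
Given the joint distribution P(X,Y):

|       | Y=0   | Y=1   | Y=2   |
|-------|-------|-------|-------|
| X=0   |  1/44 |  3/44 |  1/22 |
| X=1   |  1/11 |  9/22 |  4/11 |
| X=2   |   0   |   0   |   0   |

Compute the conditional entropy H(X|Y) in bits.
0.5703 bits

H(X|Y) = H(X,Y) - H(Y)

H(X,Y) = -Σ_{x,y} P(x,y) log₂ P(x,y). Per-cell terms -P(x,y)·log₂P(x,y):
  X=0: 0.12408, 0.26417, 0.20270
  X=1: 0.31449, 0.52753, 0.53070
  X=2: 0.00000, 0.00000, 0.00000
  (cells with P = 0 contribute 0)
Sum of the 9 terms: H(X,Y) = 1.9637 bits

Marginal of Y (column sums):
  P(Y=0) = 1/44 + 1/11 + 0 = 5/44
  P(Y=1) = 3/44 + 9/22 + 0 = 21/44
  P(Y=2) = 1/22 + 4/11 + 0 = 9/22
H(Y) = -[(5/44)·log₂(5/44) + (21/44)·log₂(21/44) + (9/22)·log₂(9/22)]
  = 0.35653 + 0.50930 + 0.52753 = 1.3934 bits

H(X|Y) = H(X,Y) - H(Y) = 1.9637 - 1.3934 = 0.5703 bits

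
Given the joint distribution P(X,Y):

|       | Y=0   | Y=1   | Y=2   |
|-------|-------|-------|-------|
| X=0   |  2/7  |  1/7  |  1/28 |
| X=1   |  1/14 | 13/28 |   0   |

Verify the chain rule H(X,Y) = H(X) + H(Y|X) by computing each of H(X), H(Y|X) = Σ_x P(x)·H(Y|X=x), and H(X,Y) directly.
H(X) = 0.9963 bits, H(Y|X) = 0.8787 bits, H(X,Y) = 1.8750 bits

Marginal of X (row sums):
  P(X=0) = 2/7 + 1/7 + 1/28 = 13/28
  P(X=1) = 1/14 + 13/28 + 0 = 15/28
H(X) = -[(13/28)·log₂(13/28) + (15/28)·log₂(15/28)]
  = 0.51392 + 0.48239 = 0.9963 bits

H(Y|X) = Σ_x P(x)·H(Y|X=x):
  X=0: P(X=0) = 13/28, P(Y|X=0) = (8/13, 4/13, 1/13) → H(Y|X=0) = 1.23890
  X=1: P(X=1) = 15/28, P(Y|X=1) = (2/15, 13/15, 0) → H(Y|X=1) = 0.56651
H(Y|X) = (13/28)·1.23890 + (15/28)·0.56651 = 0.8787 bits

H(X,Y) = -Σ_{x,y} P(x,y) log₂ P(x,y). Per-cell terms -P(x,y)·log₂P(x,y):
  X=0: 0.51639, 0.40105, 0.17169
  X=1: 0.27195, 0.51392, 0.00000
  (cells with P = 0 contribute 0)
Sum of the 6 terms: H(X,Y) = 1.8750 bits

Chain rule check:
  H(X) + H(Y|X) = 0.9963 + 0.8787 = 1.8750 bits
  H(X,Y) = 1.8750 bits
✓ Chain rule verified.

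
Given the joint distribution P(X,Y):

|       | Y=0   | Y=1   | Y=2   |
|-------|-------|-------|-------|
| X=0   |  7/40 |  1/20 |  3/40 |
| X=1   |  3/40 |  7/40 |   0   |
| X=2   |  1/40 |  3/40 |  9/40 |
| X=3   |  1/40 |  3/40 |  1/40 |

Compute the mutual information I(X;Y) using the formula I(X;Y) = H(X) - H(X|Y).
0.4012 bits

I(X;Y) = H(X) - H(X|Y)

Marginal of X (row sums):
  P(X=0) = 7/40 + 1/20 + 3/40 = 3/10
  P(X=1) = 3/40 + 7/40 + 0 = 1/4
  P(X=2) = 1/40 + 3/40 + 9/40 = 13/40
  P(X=3) = 1/40 + 3/40 + 1/40 = 1/8
H(X) = -[(3/10)·log₂(3/10) + (1/4)·log₂(1/4) + (13/40)·log₂(13/40) + (1/8)·log₂(1/8)]
  = 0.5211 + 0.5000 + 0.5270 + 0.3750 = 1.9231 bits

Marginal of Y (column sums):
  P(Y=0) = 7/40 + 3/40 + 1/40 + 1/40 = 3/10
  P(Y=1) = 1/20 + 7/40 + 3/40 + 3/40 = 3/8
  P(Y=2) = 3/40 + 0 + 9/40 + 1/40 = 13/40
H(X|Y) = Σ_y P(y)·H(X|Y=y):
  Y=0: P(Y=0) = 3/10, P(X|Y=0) = (7/12, 1/4, 1/12, 1/12) → H(X|Y=0) = 1.5511
  Y=1: P(Y=1) = 3/8, P(X|Y=1) = (2/15, 7/15, 1/5, 1/5) → H(X|Y=1) = 1.8295
  Y=2: P(Y=2) = 13/40, P(X|Y=2) = (3/13, 0, 9/13, 1/13) → H(X|Y=2) = 1.1401
H(X|Y) = (3/10)·1.5511 + (3/8)·1.8295 + (13/40)·1.1401 = 1.5219 bits

I(X;Y) = H(X) - H(X|Y) = 1.9231 - 1.5219 = 0.4012 bits

Cross-check via I(X;Y) = H(X) + H(Y) - H(X,Y): computing H(Y) from the column sums and H(X,Y) from the 12 cells in the same way gives H(Y) = 1.5787 bits and H(X,Y) = 3.1006 bits, so
I(X;Y) = 1.9231 + 1.5787 - 3.1006 = 0.4012 bits ✓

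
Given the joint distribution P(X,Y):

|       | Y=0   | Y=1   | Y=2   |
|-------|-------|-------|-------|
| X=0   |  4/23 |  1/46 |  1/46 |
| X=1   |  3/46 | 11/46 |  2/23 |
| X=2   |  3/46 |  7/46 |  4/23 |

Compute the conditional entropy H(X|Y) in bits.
1.2805 bits

H(X|Y) = H(X,Y) - H(Y)

H(X,Y) = -Σ_{x,y} P(x,y) log₂ P(x,y). Per-cell terms -P(x,y)·log₂P(x,y):
  X=0: 0.438880, 0.120077, 0.120077
  X=1: 0.256865, 0.493596, 0.306397
  X=2: 0.256865, 0.413336, 0.438880
Sum of the 9 terms: H(X,Y) = 2.84497 bits

Marginal of Y (column sums):
  P(Y=0) = 4/23 + 3/46 + 3/46 = 7/23
  P(Y=1) = 1/46 + 11/46 + 7/46 = 19/46
  P(Y=2) = 1/46 + 2/23 + 4/23 = 13/46
H(Y) = -[(7/23)·log₂(7/23) + (19/46)·log₂(19/46) + (13/46)·log₂(13/46)]
  = 0.522324 + 0.526892 + 0.515230 = 1.56445 bits

H(X|Y) = H(X,Y) - H(Y) = 2.84497 - 1.56445 = 1.2805 bits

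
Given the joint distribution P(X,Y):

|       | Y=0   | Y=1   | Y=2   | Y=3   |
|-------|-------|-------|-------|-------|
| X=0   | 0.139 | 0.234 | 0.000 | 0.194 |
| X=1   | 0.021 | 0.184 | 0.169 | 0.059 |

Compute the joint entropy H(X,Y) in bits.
2.5858 bits

H(X,Y) = -Σ_{x,y} P(x,y) log₂ P(x,y). Per-cell terms -P(x,y)·log₂P(x,y):
  X=0: 0.3957, 0.4903, 0.0000, 0.4590
  X=1: 0.1170, 0.4494, 0.4335, 0.2409
  (cells with P = 0 contribute 0)
Sum of the 8 terms: H(X,Y) = 2.5858 bits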